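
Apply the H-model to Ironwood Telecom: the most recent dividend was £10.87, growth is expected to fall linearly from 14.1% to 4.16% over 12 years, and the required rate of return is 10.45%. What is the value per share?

H-model: P₀ = D₀[(1+g_L) + H(g_S−g_L)]/(r−g_L), with H = 12/2 = 6.
P₀ = 10.87 × [(1+0.0416) + 6×(0.141−0.0416)] / (0.1045−0.0416)
   = 10.87 × 1.6380 / 0.0629 = 283.0693

£283.07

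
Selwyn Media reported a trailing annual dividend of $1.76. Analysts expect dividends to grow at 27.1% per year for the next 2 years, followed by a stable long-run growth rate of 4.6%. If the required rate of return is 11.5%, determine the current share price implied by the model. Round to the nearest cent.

Two-stage DDM. Project D₁…D_2 at 0.271, terminal growth 0.046, discount at r = 0.115.
D_1 = 2.2370
D_2 = 2.8432
Terminal value at t=2: TV = D_3/(r−g) = 2.9740/(0.115−0.046) = 43.1009
P₀ = 2.2370/(1+0.115)^1 + 2.8432/(1+0.115)^2 + 43.1009/(1+0.115)^2 = 38.9618

$38.96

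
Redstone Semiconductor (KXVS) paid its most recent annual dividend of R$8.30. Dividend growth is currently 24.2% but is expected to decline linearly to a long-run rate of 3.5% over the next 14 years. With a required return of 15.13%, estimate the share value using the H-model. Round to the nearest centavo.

R$177.28

H-model: P₀ = D₀[(1+g_L) + H(g_S−g_L)]/(r−g_L), with H = 14/2 = 7.
P₀ = 8.30 × [(1+0.035) + 7×(0.242−0.035)] / (0.1513−0.035)
   = 8.30 × 2.4840 / 0.1163 = 177.2760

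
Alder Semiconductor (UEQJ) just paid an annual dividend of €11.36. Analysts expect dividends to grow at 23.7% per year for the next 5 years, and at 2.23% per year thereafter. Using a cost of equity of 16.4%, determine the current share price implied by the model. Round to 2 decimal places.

Two-stage DDM. Project D₁…D_5 at 0.237, terminal growth 0.0223, discount at r = 0.164.
D_1 = 14.0523
D_2 = 17.3827
D_3 = 21.5024
D_4 = 26.5985
D_5 = 32.9023
Terminal value at t=5: TV = D_6/(r−g) = 33.6361/(0.164−0.0223) = 237.3752
P₀ = 14.0523/(1+0.164)^1 + 17.3827/(1+0.164)^2 + 21.5024/(1+0.164)^3 + 26.5985/(1+0.164)^4 + 32.9023/(1+0.164)^5 + 237.3752/(1+0.164)^5 = 179.5121

€179.51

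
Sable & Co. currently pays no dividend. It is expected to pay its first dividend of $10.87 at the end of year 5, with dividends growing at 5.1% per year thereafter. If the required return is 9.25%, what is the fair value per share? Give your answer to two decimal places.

Deferred-dividend DDM. At t=4 the remaining stream is a growing perpetuity with first payment D_5 = 10.87.
V_4 = D_5/(r−g) = 10.87/(0.0925−0.051) = 261.9277
P₀ = V_4/(1+r)^4 = 261.9277/(1+0.0925)^4 = 183.8636

$183.86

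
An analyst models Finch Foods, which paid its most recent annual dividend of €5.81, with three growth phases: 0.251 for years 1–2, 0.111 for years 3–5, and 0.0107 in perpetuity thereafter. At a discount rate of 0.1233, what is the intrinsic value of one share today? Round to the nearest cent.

Three-stage DDM. Project D₁…D_5; terminal Gordon value at t=5 with g = 0.0107; discount at r = 0.1233.
D_1 = 7.2683
D_2 = 9.0927
D_3 = 10.1019
D_4 = 11.2233
D_5 = 12.4690
TV_5 = 12.6025/(0.1233−0.0107) = 111.9223
P₀ = Σ Dₜ/(1+r)ᵗ + TV_5/(1+r)^5 = 97.4052

€97.41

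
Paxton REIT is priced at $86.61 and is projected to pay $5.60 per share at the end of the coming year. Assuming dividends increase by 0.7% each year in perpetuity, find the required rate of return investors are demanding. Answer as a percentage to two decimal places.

Rearranging the constant-growth DDM: r = D₁/P₀ + g.
r = 5.6000 / 86.61 + 0.007 = 0.06466 + 0.007 = 0.07166

7.17%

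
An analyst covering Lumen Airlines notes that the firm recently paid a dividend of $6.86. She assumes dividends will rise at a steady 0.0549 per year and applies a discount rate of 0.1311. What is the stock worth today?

Gordon growth model: P₀ = D₁/(r − g). D₁ = 6.86 × (1 + 0.0549) = 7.2366.
P₀ = 7.2366 / (0.1311 − 0.0549) = 7.2366 / 0.0762 = 94.9687

$94.97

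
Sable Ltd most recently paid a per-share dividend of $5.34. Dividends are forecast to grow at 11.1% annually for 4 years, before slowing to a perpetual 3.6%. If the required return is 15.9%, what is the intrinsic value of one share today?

Two-stage DDM. Project D₁…D_4 at 0.111, terminal growth 0.036, discount at r = 0.159.
D_1 = 5.9327
D_2 = 6.5913
D_3 = 7.3229
D_4 = 8.1357
Terminal value at t=4: TV = D_5/(r−g) = 8.4286/(0.159−0.036) = 68.5255
P₀ = 5.9327/(1+0.159)^1 + 6.5913/(1+0.159)^2 + 7.3229/(1+0.159)^3 + 8.1357/(1+0.159)^4 + 68.5255/(1+0.159)^4 = 57.2150

$57.21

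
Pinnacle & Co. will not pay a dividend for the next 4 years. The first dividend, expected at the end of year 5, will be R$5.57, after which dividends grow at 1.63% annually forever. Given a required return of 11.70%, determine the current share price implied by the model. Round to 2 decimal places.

R$35.53

Deferred-dividend DDM. At t=4 the remaining stream is a growing perpetuity with first payment D_5 = 5.57.
V_4 = D_5/(r−g) = 5.57/(0.117−0.0163) = 55.3128
P₀ = V_4/(1+r)^4 = 55.3128/(1+0.117)^4 = 35.5315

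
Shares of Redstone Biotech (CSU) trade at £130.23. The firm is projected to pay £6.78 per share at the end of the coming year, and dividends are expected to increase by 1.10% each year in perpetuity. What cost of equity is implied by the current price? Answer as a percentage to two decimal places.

6.31%

Rearranging the constant-growth DDM: r = D₁/P₀ + g.
r = 6.7800 / 130.23 + 0.011 = 0.05206 + 0.011 = 0.06306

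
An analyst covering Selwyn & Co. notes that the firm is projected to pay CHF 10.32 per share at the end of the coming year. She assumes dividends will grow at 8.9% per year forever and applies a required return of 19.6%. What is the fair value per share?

Gordon growth model: P₀ = D₁/(r − g), with D₁ = 10.32 given directly.
P₀ = 10.3200 / (0.196 − 0.089) = 10.3200 / 0.107 = 96.4486

CHF 96.45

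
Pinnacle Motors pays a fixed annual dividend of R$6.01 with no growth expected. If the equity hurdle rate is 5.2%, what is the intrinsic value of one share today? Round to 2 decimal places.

Zero-growth DDM (perpetuity): P₀ = D/r = 6.01 / 0.052 = 115.5769

R$115.58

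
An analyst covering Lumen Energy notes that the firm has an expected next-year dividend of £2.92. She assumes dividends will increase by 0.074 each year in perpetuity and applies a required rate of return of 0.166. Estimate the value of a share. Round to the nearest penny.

£31.74

Gordon growth model: P₀ = D₁/(r − g), with D₁ = 2.92 given directly.
P₀ = 2.9200 / (0.166 − 0.074) = 2.9200 / 0.092 = 31.7391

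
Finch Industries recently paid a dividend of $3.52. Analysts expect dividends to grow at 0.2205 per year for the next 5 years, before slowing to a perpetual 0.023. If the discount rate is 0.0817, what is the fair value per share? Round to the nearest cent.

$137.84

Two-stage DDM. Project D₁…D_5 at 0.2205, terminal growth 0.023, discount at r = 0.0817.
D_1 = 4.2962
D_2 = 5.2435
D_3 = 6.3996
D_4 = 7.8108
D_5 = 9.5330
Terminal value at t=5: TV = D_6/(r−g) = 9.7523/(0.0817−0.023) = 166.1381
P₀ = 4.2962/(1+0.0817)^1 + 5.2435/(1+0.0817)^2 + 6.3996/(1+0.0817)^3 + 7.8108/(1+0.0817)^4 + 9.5330/(1+0.0817)^5 + 166.1381/(1+0.0817)^5 = 137.8367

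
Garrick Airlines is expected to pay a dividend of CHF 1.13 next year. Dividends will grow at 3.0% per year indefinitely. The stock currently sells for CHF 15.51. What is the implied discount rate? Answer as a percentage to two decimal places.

Rearranging the constant-growth DDM: r = D₁/P₀ + g.
r = 1.1300 / 15.51 + 0.03 = 0.07286 + 0.03 = 0.10286

10.29%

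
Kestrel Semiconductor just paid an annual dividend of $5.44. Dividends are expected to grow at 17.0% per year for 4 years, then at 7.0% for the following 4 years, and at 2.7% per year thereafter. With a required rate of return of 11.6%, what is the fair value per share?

$112.29

Three-stage DDM. Project D₁…D_8; terminal Gordon value at t=8 with g = 0.027; discount at r = 0.116.
D_1 = 6.3648
D_2 = 7.4468
D_3 = 8.7128
D_4 = 10.1939
D_5 = 10.9075
D_6 = 11.6710
D_7 = 12.4880
D_8 = 13.3622
TV_8 = 13.7230/(0.116−0.027) = 154.1906
P₀ = Σ Dₜ/(1+r)ᵗ + TV_8/(1+r)^8 = 112.2938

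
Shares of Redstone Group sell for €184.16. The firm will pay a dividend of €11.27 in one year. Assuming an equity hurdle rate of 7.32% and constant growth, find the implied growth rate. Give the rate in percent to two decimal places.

From P₀ = D₁/(r − g), the implied growth is g = r − D₁/P₀.
g = 0.0732 − 11.27/184.16 = 0.0732 − 0.06120 = 0.01200

1.20%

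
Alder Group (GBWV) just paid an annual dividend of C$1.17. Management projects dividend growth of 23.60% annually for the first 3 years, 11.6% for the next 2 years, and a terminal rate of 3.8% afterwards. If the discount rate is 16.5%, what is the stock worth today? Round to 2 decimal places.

C$17.06

Three-stage DDM. Project D₁…D_5; terminal Gordon value at t=5 with g = 0.038; discount at r = 0.165.
D_1 = 1.4461
D_2 = 1.7874
D_3 = 2.2092
D_4 = 2.4655
D_5 = 2.7515
TV_5 = 2.8561/(0.165−0.038) = 22.4886
P₀ = Σ Dₜ/(1+r)ᵗ + TV_5/(1+r)^5 = 17.0554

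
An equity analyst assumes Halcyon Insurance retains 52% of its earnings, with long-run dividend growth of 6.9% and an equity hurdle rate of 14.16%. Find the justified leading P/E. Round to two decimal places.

Payout ratio b = 1 − 0.52 = 0.48.
Justified leading P/E = b/(r−g) = 0.48/(0.1416−0.069) = 6.6116

6.61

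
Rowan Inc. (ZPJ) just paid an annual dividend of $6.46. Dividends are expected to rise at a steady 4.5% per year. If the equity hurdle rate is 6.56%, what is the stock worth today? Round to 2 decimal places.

$327.70

Gordon growth model: P₀ = D₁/(r − g). D₁ = 6.46 × (1 + 0.045) = 6.7507.
P₀ = 6.7507 / (0.0656 − 0.045) = 6.7507 / 0.0206 = 327.7039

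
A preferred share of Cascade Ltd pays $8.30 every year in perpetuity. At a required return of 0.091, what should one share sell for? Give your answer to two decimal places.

Zero-growth DDM (perpetuity): P₀ = D/r = 8.30 / 0.091 = 91.2088

$91.21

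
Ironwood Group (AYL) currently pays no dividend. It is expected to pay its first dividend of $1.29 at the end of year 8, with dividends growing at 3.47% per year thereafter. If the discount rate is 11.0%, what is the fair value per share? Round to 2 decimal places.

$8.25

Deferred-dividend DDM. At t=7 the remaining stream is a growing perpetuity with first payment D_8 = 1.29.
V_7 = D_8/(r−g) = 1.29/(0.11−0.0347) = 17.1315
P₀ = V_7/(1+r)^7 = 17.1315/(1+0.11)^7 = 8.2515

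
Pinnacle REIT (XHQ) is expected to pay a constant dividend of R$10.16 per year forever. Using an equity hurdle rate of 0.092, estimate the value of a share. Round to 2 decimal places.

R$110.43

Zero-growth DDM (perpetuity): P₀ = D/r = 10.16 / 0.092 = 110.4348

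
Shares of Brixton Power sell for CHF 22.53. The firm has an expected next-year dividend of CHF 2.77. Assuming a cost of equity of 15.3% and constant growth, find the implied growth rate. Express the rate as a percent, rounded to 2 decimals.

From P₀ = D₁/(r − g), the implied growth is g = r − D₁/P₀.
g = 0.153 − 2.77/22.53 = 0.153 − 0.12295 = 0.03005

3.01%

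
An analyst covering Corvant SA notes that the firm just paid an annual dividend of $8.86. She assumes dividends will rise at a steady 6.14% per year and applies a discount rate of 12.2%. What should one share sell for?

$155.18

Gordon growth model: P₀ = D₁/(r − g). D₁ = 8.86 × (1 + 0.0614) = 9.4040.
P₀ = 9.4040 / (0.122 − 0.0614) = 9.4040 / 0.0606 = 155.1816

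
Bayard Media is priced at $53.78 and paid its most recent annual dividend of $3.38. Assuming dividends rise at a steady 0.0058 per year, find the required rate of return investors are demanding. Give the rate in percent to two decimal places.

Rearranging the constant-growth DDM: r = D₁/P₀ + g.
D₁ = 3.38 × (1 + 0.0058) = 3.3996.
r = 3.3996 / 53.78 + 0.0058 = 0.06321 + 0.0058 = 0.06901

6.90%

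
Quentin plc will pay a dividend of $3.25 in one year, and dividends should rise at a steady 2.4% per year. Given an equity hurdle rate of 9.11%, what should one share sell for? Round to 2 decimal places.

Gordon growth model: P₀ = D₁/(r − g), with D₁ = 3.25 given directly.
P₀ = 3.2500 / (0.0911 − 0.024) = 3.2500 / 0.0671 = 48.4352

$48.44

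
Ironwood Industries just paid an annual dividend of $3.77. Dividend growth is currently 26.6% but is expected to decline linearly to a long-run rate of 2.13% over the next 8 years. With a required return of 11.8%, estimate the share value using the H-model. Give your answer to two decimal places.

$77.98

H-model: P₀ = D₀[(1+g_L) + H(g_S−g_L)]/(r−g_L), with H = 8/2 = 4.
P₀ = 3.77 × [(1+0.0213) + 4×(0.266−0.0213)] / (0.118−0.0213)
   = 3.77 × 2.0001 / 0.0967 = 77.9770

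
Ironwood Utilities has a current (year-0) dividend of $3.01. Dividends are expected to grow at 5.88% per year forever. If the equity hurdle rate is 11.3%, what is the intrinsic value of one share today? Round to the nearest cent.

$58.80

Gordon growth model: P₀ = D₁/(r − g). D₁ = 3.01 × (1 + 0.0588) = 3.1870.
P₀ = 3.1870 / (0.113 − 0.0588) = 3.1870 / 0.0542 = 58.8005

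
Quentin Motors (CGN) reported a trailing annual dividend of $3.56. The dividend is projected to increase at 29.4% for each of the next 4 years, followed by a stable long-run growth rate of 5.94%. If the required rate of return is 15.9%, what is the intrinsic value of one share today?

Two-stage DDM. Project D₁…D_4 at 0.294, terminal growth 0.0594, discount at r = 0.159.
D_1 = 4.6066
D_2 = 5.9610
D_3 = 7.7135
D_4 = 9.9813
Terminal value at t=4: TV = D_5/(r−g) = 10.5742/(0.159−0.0594) = 106.1666
P₀ = 4.6066/(1+0.159)^1 + 5.9610/(1+0.159)^2 + 7.7135/(1+0.159)^3 + 9.9813/(1+0.159)^4 + 106.1666/(1+0.159)^4 = 77.7359

$77.74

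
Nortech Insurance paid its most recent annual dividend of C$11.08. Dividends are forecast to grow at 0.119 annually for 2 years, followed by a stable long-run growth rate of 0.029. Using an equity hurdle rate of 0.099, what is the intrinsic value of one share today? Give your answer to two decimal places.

Two-stage DDM. Project D₁…D_2 at 0.119, terminal growth 0.029, discount at r = 0.099.
D_1 = 12.3985
D_2 = 13.8739
Terminal value at t=2: TV = D_3/(r−g) = 14.2763/(0.099−0.029) = 203.9470
P₀ = 12.3985/(1+0.099)^1 + 13.8739/(1+0.099)^2 + 203.9470/(1+0.099)^2 = 191.6267

C$191.63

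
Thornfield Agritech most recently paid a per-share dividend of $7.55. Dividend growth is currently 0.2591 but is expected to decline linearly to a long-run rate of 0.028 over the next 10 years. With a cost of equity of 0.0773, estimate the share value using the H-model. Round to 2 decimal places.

H-model: P₀ = D₀[(1+g_L) + H(g_S−g_L)]/(r−g_L), with H = 10/2 = 5.
P₀ = 7.55 × [(1+0.028) + 5×(0.2591−0.028)] / (0.0773−0.028)
   = 7.55 × 2.1835 / 0.0493 = 334.3900

$334.39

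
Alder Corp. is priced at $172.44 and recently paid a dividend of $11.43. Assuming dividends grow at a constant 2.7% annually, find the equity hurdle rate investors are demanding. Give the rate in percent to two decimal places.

9.51%

Rearranging the constant-growth DDM: r = D₁/P₀ + g.
D₁ = 11.43 × (1 + 0.027) = 11.7386.
r = 11.7386 / 172.44 + 0.027 = 0.06807 + 0.027 = 0.09507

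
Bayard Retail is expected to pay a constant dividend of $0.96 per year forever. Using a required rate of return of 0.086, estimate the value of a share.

Zero-growth DDM (perpetuity): P₀ = D/r = 0.96 / 0.086 = 11.1628

$11.16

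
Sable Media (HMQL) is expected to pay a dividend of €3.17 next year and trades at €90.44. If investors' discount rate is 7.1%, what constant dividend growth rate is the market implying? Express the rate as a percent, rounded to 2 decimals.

From P₀ = D₁/(r − g), the implied growth is g = r − D₁/P₀.
g = 0.071 − 3.17/90.44 = 0.071 − 0.03505 = 0.03595

3.59%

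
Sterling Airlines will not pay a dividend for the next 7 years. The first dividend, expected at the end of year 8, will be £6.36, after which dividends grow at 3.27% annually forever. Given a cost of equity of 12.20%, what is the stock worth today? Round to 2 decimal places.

£31.82

Deferred-dividend DDM. At t=7 the remaining stream is a growing perpetuity with first payment D_8 = 6.36.
V_7 = D_8/(r−g) = 6.36/(0.122−0.0327) = 71.2206
P₀ = V_7/(1+r)^7 = 71.2206/(1+0.122)^7 = 31.8167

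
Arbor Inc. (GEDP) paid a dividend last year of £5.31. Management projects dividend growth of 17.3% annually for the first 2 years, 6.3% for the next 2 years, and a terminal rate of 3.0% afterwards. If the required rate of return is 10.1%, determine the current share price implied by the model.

£104.63

Three-stage DDM. Project D₁…D_4; terminal Gordon value at t=4 with g = 0.03; discount at r = 0.101.
D_1 = 6.2286
D_2 = 7.3062
D_3 = 7.7665
D_4 = 8.2558
TV_4 = 8.5034/(0.101−0.03) = 119.7667
P₀ = Σ Dₜ/(1+r)ᵗ + TV_4/(1+r)^4 = 104.6274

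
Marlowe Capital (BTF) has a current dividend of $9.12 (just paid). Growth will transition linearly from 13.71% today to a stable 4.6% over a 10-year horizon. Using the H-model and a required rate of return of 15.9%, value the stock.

H-model: P₀ = D₀[(1+g_L) + H(g_S−g_L)]/(r−g_L), with H = 10/2 = 5.
P₀ = 9.12 × [(1+0.046) + 5×(0.1371−0.046)] / (0.159−0.046)
   = 9.12 × 1.5015 / 0.113 = 121.1830

$121.18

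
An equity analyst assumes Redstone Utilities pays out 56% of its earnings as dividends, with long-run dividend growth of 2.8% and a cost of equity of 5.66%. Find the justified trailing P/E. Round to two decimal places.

20.13

Justified trailing P/E = b(1+g)/(r−g) = 0.56×(1+0.028)/(0.0566−0.028) = 20.1287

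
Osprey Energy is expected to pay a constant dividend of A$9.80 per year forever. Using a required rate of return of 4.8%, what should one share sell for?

Zero-growth DDM (perpetuity): P₀ = D/r = 9.80 / 0.048 = 204.1667

A$204.17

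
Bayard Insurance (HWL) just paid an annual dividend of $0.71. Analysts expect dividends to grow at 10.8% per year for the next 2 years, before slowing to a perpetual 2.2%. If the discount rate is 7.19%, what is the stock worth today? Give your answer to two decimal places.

Two-stage DDM. Project D₁…D_2 at 0.108, terminal growth 0.022, discount at r = 0.0719.
D_1 = 0.7867
D_2 = 0.8716
Terminal value at t=2: TV = D_3/(r−g) = 0.8908/(0.0719−0.022) = 17.8521
P₀ = 0.7867/(1+0.0719)^1 + 0.8716/(1+0.0719)^2 + 17.8521/(1+0.0719)^2 = 17.0300

$17.03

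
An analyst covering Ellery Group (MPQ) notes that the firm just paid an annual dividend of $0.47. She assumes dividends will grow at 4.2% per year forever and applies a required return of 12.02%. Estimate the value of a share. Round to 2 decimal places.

Gordon growth model: P₀ = D₁/(r − g). D₁ = 0.47 × (1 + 0.042) = 0.4897.
P₀ = 0.4897 / (0.1202 − 0.042) = 0.4897 / 0.0782 = 6.2627

$6.26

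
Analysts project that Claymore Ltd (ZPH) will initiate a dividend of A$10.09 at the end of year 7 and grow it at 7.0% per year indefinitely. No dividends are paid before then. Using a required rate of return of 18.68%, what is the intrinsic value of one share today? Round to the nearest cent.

Deferred-dividend DDM. At t=6 the remaining stream is a growing perpetuity with first payment D_7 = 10.09.
V_6 = D_7/(r−g) = 10.09/(0.1868−0.07) = 86.3870
P₀ = V_6/(1+r)^6 = 86.3870/(1+0.1868)^6 = 30.9160

A$30.92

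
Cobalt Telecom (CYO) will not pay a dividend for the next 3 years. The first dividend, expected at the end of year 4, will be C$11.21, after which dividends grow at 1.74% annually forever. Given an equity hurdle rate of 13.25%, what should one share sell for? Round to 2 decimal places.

C$67.05

Deferred-dividend DDM. At t=3 the remaining stream is a growing perpetuity with first payment D_4 = 11.21.
V_3 = D_4/(r−g) = 11.21/(0.1325−0.0174) = 97.3936
P₀ = V_3/(1+r)^3 = 97.3936/(1+0.1325)^3 = 67.0526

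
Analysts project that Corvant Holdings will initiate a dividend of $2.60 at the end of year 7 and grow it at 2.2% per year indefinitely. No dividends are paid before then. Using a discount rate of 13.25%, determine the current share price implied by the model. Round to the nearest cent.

$11.15

Deferred-dividend DDM. At t=6 the remaining stream is a growing perpetuity with first payment D_7 = 2.60.
V_6 = D_7/(r−g) = 2.60/(0.1325−0.022) = 23.5294
P₀ = V_6/(1+r)^6 = 23.5294/(1+0.1325)^6 = 11.1527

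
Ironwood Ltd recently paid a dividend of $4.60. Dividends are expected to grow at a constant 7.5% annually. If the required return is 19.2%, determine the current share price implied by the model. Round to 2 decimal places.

Gordon growth model: P₀ = D₁/(r − g). D₁ = 4.60 × (1 + 0.075) = 4.9450.
P₀ = 4.9450 / (0.192 − 0.075) = 4.9450 / 0.117 = 42.2650

$42.26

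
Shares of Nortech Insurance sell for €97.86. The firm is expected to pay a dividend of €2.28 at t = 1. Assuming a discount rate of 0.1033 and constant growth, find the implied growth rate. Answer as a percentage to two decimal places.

8.00%

From P₀ = D₁/(r − g), the implied growth is g = r − D₁/P₀.
g = 0.1033 − 2.28/97.86 = 0.1033 − 0.02330 = 0.08000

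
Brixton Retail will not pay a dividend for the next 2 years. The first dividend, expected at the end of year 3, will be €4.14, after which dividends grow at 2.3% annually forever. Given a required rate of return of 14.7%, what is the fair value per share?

€25.38

Deferred-dividend DDM. At t=2 the remaining stream is a growing perpetuity with first payment D_3 = 4.14.
V_2 = D_3/(r−g) = 4.14/(0.147−0.023) = 33.3871
P₀ = V_2/(1+r)^2 = 33.3871/(1+0.147)^2 = 25.3777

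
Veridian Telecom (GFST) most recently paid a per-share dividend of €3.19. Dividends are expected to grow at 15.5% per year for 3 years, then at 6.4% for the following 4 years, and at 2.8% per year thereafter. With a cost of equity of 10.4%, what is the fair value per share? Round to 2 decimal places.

Three-stage DDM. Project D₁…D_7; terminal Gordon value at t=7 with g = 0.028; discount at r = 0.104.
D_1 = 3.6845
D_2 = 4.2555
D_3 = 4.9151
D_4 = 5.2297
D_5 = 5.5644
D_6 = 5.9205
D_7 = 6.2995
TV_7 = 6.4758/(0.104−0.028) = 85.2085
P₀ = Σ Dₜ/(1+r)ᵗ + TV_7/(1+r)^7 = 66.4451

€66.45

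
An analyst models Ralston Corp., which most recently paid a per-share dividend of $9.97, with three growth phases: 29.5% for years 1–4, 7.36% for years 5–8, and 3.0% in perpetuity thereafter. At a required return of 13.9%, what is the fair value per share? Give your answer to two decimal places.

Three-stage DDM. Project D₁…D_8; terminal Gordon value at t=8 with g = 0.03; discount at r = 0.139.
D_1 = 12.9111
D_2 = 16.7199
D_3 = 21.6523
D_4 = 28.0398
D_5 = 30.1035
D_6 = 32.3191
D_7 = 34.6978
D_8 = 37.2515
TV_8 = 38.3691/(0.139−0.03) = 352.0100
P₀ = Σ Dₜ/(1+r)ᵗ + TV_8/(1+r)^8 = 237.4149

$237.41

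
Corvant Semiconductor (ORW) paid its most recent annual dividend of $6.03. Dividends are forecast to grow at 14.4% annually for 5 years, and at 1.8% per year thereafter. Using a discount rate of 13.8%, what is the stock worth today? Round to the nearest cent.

Two-stage DDM. Project D₁…D_5 at 0.144, terminal growth 0.018, discount at r = 0.138.
D_1 = 6.8983
D_2 = 7.8917
D_3 = 9.0281
D_4 = 10.3281
D_5 = 11.8154
Terminal value at t=5: TV = D_6/(r−g) = 12.0280/(0.138−0.018) = 100.2337
P₀ = 6.8983/(1+0.138)^1 + 7.8917/(1+0.138)^2 + 9.0281/(1+0.138)^3 + 10.3281/(1+0.138)^4 + 11.8154/(1+0.138)^5 + 100.2337/(1+0.138)^5 = 83.1476

$83.15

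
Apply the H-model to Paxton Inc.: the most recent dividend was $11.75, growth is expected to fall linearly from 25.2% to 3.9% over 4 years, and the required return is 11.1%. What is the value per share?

H-model: P₀ = D₀[(1+g_L) + H(g_S−g_L)]/(r−g_L), with H = 4/2 = 2.
P₀ = 11.75 × [(1+0.039) + 2×(0.252−0.039)] / (0.111−0.039)
   = 11.75 × 1.4650 / 0.072 = 239.0799

$239.08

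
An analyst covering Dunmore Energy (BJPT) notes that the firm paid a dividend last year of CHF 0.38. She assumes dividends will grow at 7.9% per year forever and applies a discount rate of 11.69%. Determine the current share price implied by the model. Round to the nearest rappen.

CHF 10.82

Gordon growth model: P₀ = D₁/(r − g). D₁ = 0.38 × (1 + 0.079) = 0.4100.
P₀ = 0.4100 / (0.1169 − 0.079) = 0.4100 / 0.0379 = 10.8185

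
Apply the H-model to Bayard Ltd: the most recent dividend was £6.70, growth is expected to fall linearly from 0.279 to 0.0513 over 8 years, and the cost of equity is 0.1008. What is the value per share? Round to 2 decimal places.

H-model: P₀ = D₀[(1+g_L) + H(g_S−g_L)]/(r−g_L), with H = 8/2 = 4.
P₀ = 6.70 × [(1+0.0513) + 4×(0.279−0.0513)] / (0.1008−0.0513)
   = 6.70 × 1.9621 / 0.0495 = 265.5772

£265.58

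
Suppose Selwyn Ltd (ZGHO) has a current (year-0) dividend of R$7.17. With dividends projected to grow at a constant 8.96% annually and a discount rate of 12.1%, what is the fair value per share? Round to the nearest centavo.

Gordon growth model: P₀ = D₁/(r − g). D₁ = 7.17 × (1 + 0.0896) = 7.8124.
P₀ = 7.8124 / (0.121 − 0.0896) = 7.8124 / 0.0314 = 248.8036

R$248.80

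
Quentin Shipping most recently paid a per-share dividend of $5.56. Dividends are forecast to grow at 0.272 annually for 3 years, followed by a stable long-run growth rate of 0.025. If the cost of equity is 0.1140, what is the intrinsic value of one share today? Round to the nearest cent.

Two-stage DDM. Project D₁…D_3 at 0.272, terminal growth 0.025, discount at r = 0.114.
D_1 = 7.0723
D_2 = 8.9960
D_3 = 11.4429
Terminal value at t=3: TV = D_4/(r−g) = 11.7290/(0.114−0.025) = 131.7862
P₀ = 7.0723/(1+0.114)^1 + 8.9960/(1+0.114)^2 + 11.4429/(1+0.114)^3 + 131.7862/(1+0.114)^3 = 117.2014

$117.20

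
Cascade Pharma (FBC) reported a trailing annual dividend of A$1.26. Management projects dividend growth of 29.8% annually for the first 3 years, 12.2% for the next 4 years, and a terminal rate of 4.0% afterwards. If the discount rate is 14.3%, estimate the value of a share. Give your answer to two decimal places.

A$29.25

Three-stage DDM. Project D₁…D_7; terminal Gordon value at t=7 with g = 0.04; discount at r = 0.143.
D_1 = 1.6355
D_2 = 2.1229
D_3 = 2.7555
D_4 = 3.0916
D_5 = 3.4688
D_6 = 3.8920
D_7 = 4.3668
TV_7 = 4.5415/(0.143−0.04) = 44.0922
P₀ = Σ Dₜ/(1+r)ᵗ + TV_7/(1+r)^7 = 29.2489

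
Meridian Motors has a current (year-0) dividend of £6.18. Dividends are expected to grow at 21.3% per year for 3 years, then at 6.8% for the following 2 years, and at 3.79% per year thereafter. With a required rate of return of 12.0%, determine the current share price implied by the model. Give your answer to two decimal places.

Three-stage DDM. Project D₁…D_5; terminal Gordon value at t=5 with g = 0.0379; discount at r = 0.12.
D_1 = 7.4963
D_2 = 9.0931
D_3 = 11.0299
D_4 = 11.7799
D_5 = 12.5809
TV_5 = 13.0578/(0.12−0.0379) = 159.0471
P₀ = Σ Dₜ/(1+r)ᵗ + TV_5/(1+r)^5 = 126.6657

£126.67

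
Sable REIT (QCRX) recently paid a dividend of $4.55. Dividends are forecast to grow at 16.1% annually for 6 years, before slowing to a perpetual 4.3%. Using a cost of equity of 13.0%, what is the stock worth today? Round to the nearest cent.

Two-stage DDM. Project D₁…D_6 at 0.161, terminal growth 0.043, discount at r = 0.13.
D_1 = 5.2825
D_2 = 6.1330
D_3 = 7.1205
D_4 = 8.2669
D_5 = 9.5978
D_6 = 11.1431
Terminal value at t=6: TV = D_7/(r−g) = 11.6222/(0.13−0.043) = 133.5887
P₀ = 5.2825/(1+0.13)^1 + 6.1330/(1+0.13)^2 + 7.1205/(1+0.13)^3 + 8.2669/(1+0.13)^4 + 9.5978/(1+0.13)^5 + 11.1431/(1+0.13)^6 + 133.5887/(1+0.13)^6 = 94.2096

$94.21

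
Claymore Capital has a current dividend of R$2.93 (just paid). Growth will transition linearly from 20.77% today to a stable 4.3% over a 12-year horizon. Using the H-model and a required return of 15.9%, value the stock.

H-model: P₀ = D₀[(1+g_L) + H(g_S−g_L)]/(r−g_L), with H = 12/2 = 6.
P₀ = 2.93 × [(1+0.043) + 6×(0.2077−0.043)] / (0.159−0.043)
   = 2.93 × 2.0312 / 0.116 = 51.3053

R$51.31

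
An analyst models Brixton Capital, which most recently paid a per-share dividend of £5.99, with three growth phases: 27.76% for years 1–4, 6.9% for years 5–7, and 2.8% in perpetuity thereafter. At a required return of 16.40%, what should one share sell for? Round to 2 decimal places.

Three-stage DDM. Project D₁…D_7; terminal Gordon value at t=7 with g = 0.028; discount at r = 0.164.
D_1 = 7.6528
D_2 = 9.7772
D_3 = 12.4914
D_4 = 15.9590
D_5 = 17.0602
D_6 = 18.2374
D_7 = 19.4957
TV_7 = 20.0416/(0.164−0.028) = 147.3648
P₀ = Σ Dₜ/(1+r)ᵗ + TV_7/(1+r)^7 = 103.3557

£103.36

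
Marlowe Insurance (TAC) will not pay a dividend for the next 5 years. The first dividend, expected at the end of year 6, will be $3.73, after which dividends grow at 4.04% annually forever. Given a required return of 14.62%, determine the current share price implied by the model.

Deferred-dividend DDM. At t=5 the remaining stream is a growing perpetuity with first payment D_6 = 3.73.
V_5 = D_6/(r−g) = 3.73/(0.1462−0.0404) = 35.2552
P₀ = V_5/(1+r)^5 = 35.2552/(1+0.1462)^5 = 17.8206

$17.82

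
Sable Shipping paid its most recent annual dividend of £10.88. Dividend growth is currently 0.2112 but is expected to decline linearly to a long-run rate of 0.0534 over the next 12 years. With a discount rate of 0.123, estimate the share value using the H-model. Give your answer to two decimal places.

H-model: P₀ = D₀[(1+g_L) + H(g_S−g_L)]/(r−g_L), with H = 12/2 = 6.
P₀ = 10.88 × [(1+0.0534) + 6×(0.2112−0.0534)] / (0.123−0.0534)
   = 10.88 × 2.0002 / 0.0696 = 312.6749

£312.67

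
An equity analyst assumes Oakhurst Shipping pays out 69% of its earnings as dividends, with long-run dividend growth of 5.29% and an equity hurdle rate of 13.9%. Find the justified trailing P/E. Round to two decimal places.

Justified trailing P/E = b(1+g)/(r−g) = 0.69×(1+0.0529)/(0.139−0.0529) = 8.4379

8.44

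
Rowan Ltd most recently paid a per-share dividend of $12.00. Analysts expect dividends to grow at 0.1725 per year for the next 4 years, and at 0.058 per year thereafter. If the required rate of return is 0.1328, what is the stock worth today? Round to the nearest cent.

Two-stage DDM. Project D₁…D_4 at 0.1725, terminal growth 0.058, discount at r = 0.1328.
D_1 = 14.0700
D_2 = 16.4971
D_3 = 19.3428
D_4 = 22.6795
Terminal value at t=4: TV = D_5/(r−g) = 23.9949/(0.1328−0.058) = 320.7870
P₀ = 14.0700/(1+0.1328)^1 + 16.4971/(1+0.1328)^2 + 19.3428/(1+0.1328)^3 + 22.6795/(1+0.1328)^4 + 320.7870/(1+0.1328)^4 = 247.1621

$247.16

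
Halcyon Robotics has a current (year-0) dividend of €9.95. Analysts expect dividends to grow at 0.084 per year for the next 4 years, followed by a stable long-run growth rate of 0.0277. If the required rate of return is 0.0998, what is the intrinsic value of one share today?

€172.24

Two-stage DDM. Project D₁…D_4 at 0.084, terminal growth 0.0277, discount at r = 0.0998.
D_1 = 10.7858
D_2 = 11.6918
D_3 = 12.6739
D_4 = 13.7385
Terminal value at t=4: TV = D_5/(r−g) = 14.1191/(0.0998−0.0277) = 195.8264
P₀ = 10.7858/(1+0.0998)^1 + 11.6918/(1+0.0998)^2 + 12.6739/(1+0.0998)^3 + 13.7385/(1+0.0998)^4 + 195.8264/(1+0.0998)^4 = 172.2404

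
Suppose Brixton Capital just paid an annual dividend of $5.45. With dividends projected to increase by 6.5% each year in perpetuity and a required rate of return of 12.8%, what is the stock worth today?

Gordon growth model: P₀ = D₁/(r − g). D₁ = 5.45 × (1 + 0.065) = 5.8042.
P₀ = 5.8042 / (0.128 − 0.065) = 5.8042 / 0.063 = 92.1310

$92.13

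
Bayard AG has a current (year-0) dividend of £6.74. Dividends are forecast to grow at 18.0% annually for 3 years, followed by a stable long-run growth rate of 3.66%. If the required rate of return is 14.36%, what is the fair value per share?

Two-stage DDM. Project D₁…D_3 at 0.18, terminal growth 0.0366, discount at r = 0.1436.
D_1 = 7.9532
D_2 = 9.3848
D_3 = 11.0740
Terminal value at t=3: TV = D_4/(r−g) = 11.4793/(0.1436−0.0366) = 107.2836
P₀ = 7.9532/(1+0.1436)^1 + 9.3848/(1+0.1436)^2 + 11.0740/(1+0.1436)^3 + 107.2836/(1+0.1436)^3 = 93.2664

£93.27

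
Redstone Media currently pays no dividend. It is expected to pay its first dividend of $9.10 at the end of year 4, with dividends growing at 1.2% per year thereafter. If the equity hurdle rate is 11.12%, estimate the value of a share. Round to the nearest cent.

Deferred-dividend DDM. At t=3 the remaining stream is a growing perpetuity with first payment D_4 = 9.10.
V_3 = D_4/(r−g) = 9.10/(0.1112−0.012) = 91.7339
P₀ = V_3/(1+r)^3 = 91.7339/(1+0.1112)^3 = 66.8579

$66.86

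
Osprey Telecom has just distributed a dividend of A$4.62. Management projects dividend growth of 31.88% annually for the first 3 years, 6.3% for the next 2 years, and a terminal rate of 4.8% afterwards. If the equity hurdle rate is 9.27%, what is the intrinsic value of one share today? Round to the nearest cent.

Three-stage DDM. Project D₁…D_5; terminal Gordon value at t=5 with g = 0.048; discount at r = 0.0927.
D_1 = 6.0929
D_2 = 8.0353
D_3 = 10.5969
D_4 = 11.2645
D_5 = 11.9742
TV_5 = 12.5489/(0.0927−0.048) = 280.7366
P₀ = Σ Dₜ/(1+r)ᵗ + TV_5/(1+r)^5 = 216.2326

A$216.23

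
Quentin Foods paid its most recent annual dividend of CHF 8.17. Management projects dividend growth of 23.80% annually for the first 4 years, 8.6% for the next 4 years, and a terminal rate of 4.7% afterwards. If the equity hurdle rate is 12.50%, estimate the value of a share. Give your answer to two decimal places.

Three-stage DDM. Project D₁…D_8; terminal Gordon value at t=8 with g = 0.047; discount at r = 0.125.
D_1 = 10.1145
D_2 = 12.5217
D_3 = 15.5019
D_4 = 19.1913
D_5 = 20.8418
D_6 = 22.6342
D_7 = 24.5807
D_8 = 26.6946
TV_8 = 27.9493/(0.125−0.047) = 358.3241
P₀ = Σ Dₜ/(1+r)ᵗ + TV_8/(1+r)^8 = 225.3199

CHF 225.32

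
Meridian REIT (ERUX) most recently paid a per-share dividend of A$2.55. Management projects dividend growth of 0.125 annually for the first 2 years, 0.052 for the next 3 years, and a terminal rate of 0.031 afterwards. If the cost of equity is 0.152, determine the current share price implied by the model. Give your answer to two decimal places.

Three-stage DDM. Project D₁…D_5; terminal Gordon value at t=5 with g = 0.031; discount at r = 0.152.
D_1 = 2.8687
D_2 = 3.2273
D_3 = 3.3952
D_4 = 3.5717
D_5 = 3.7574
TV_5 = 3.8739/(0.152−0.031) = 32.0159
P₀ = Σ Dₜ/(1+r)ᵗ + TV_5/(1+r)^5 = 26.8027

A$26.80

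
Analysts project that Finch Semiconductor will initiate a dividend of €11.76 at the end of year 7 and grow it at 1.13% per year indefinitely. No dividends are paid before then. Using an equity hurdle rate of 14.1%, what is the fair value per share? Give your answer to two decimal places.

Deferred-dividend DDM. At t=6 the remaining stream is a growing perpetuity with first payment D_7 = 11.76.
V_6 = D_7/(r−g) = 11.76/(0.141−0.0113) = 90.6708
P₀ = V_6/(1+r)^6 = 90.6708/(1+0.141)^6 = 41.0916

€41.09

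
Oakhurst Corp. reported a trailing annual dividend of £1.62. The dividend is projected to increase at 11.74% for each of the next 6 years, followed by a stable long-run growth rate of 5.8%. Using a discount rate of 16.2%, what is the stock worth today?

£21.53

Two-stage DDM. Project D₁…D_6 at 0.1174, terminal growth 0.058, discount at r = 0.162.
D_1 = 1.8102
D_2 = 2.0227
D_3 = 2.2602
D_4 = 2.5255
D_5 = 2.8220
D_6 = 3.1533
Terminal value at t=6: TV = D_7/(r−g) = 3.3362/(0.162−0.058) = 32.0789
P₀ = 1.8102/(1+0.162)^1 + 2.0227/(1+0.162)^2 + 2.2602/(1+0.162)^3 + 2.5255/(1+0.162)^4 + 2.8220/(1+0.162)^5 + 3.1533/(1+0.162)^6 + 32.0789/(1+0.162)^6 = 21.5258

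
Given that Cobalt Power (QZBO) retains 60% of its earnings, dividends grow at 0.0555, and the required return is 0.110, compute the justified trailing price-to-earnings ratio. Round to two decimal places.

Payout ratio b = 1 − 0.60 = 0.40.
Justified trailing P/E = b(1+g)/(r−g) = 0.40×(1+0.0555)/(0.11−0.0555) = 7.7468

7.75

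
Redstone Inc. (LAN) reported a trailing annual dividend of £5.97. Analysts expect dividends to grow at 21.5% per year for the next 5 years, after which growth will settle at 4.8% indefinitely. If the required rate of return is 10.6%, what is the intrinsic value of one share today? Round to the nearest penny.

Two-stage DDM. Project D₁…D_5 at 0.215, terminal growth 0.048, discount at r = 0.106.
D_1 = 7.2536
D_2 = 8.8131
D_3 = 10.7079
D_4 = 13.0101
D_5 = 15.8072
Terminal value at t=5: TV = D_6/(r−g) = 16.5660/(0.106−0.048) = 285.6203
P₀ = 7.2536/(1+0.106)^1 + 8.8131/(1+0.106)^2 + 10.7079/(1+0.106)^3 + 13.0101/(1+0.106)^4 + 15.8072/(1+0.106)^5 + 285.6203/(1+0.106)^5 = 212.5134

£212.51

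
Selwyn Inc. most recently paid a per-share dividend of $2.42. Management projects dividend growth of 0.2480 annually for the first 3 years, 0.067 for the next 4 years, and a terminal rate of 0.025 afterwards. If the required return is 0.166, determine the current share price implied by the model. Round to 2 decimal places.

Three-stage DDM. Project D₁…D_7; terminal Gordon value at t=7 with g = 0.025; discount at r = 0.166.
D_1 = 3.0202
D_2 = 3.7692
D_3 = 4.7039
D_4 = 5.0191
D_5 = 5.3554
D_6 = 5.7142
D_7 = 6.0970
TV_7 = 6.2494/(0.166−0.025) = 44.3222
P₀ = Σ Dₜ/(1+r)ᵗ + TV_7/(1+r)^7 = 33.0109

$33.01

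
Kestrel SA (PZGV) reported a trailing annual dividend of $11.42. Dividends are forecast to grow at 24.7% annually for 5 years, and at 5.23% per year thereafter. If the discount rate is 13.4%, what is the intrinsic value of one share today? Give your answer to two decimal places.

$313.12

Two-stage DDM. Project D₁…D_5 at 0.247, terminal growth 0.0523, discount at r = 0.134.
D_1 = 14.2407
D_2 = 17.7582
D_3 = 22.1445
D_4 = 27.6142
D_5 = 34.4349
Terminal value at t=5: TV = D_6/(r−g) = 36.2358/(0.134−0.0523) = 443.5227
P₀ = 14.2407/(1+0.134)^1 + 17.7582/(1+0.134)^2 + 22.1445/(1+0.134)^3 + 27.6142/(1+0.134)^4 + 34.4349/(1+0.134)^5 + 443.5227/(1+0.134)^5 = 313.1245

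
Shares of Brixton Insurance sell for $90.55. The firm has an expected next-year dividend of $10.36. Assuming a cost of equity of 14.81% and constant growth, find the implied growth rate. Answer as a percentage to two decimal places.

3.37%

From P₀ = D₁/(r − g), the implied growth is g = r − D₁/P₀.
g = 0.1481 − 10.36/90.55 = 0.1481 − 0.11441 = 0.03369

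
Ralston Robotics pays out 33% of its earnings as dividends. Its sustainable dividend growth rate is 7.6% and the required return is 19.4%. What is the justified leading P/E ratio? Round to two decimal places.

2.80

Justified leading P/E = b/(r−g) = 0.33/(0.194−0.076) = 2.7966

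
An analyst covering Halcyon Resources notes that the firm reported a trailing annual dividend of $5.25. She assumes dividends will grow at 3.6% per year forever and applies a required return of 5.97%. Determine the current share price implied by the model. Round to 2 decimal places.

$229.49

Gordon growth model: P₀ = D₁/(r − g). D₁ = 5.25 × (1 + 0.036) = 5.4390.
P₀ = 5.4390 / (0.0597 − 0.036) = 5.4390 / 0.0237 = 229.4937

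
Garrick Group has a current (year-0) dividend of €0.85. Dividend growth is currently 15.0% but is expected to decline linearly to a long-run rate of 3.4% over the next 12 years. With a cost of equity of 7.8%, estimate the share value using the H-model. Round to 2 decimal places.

H-model: P₀ = D₀[(1+g_L) + H(g_S−g_L)]/(r−g_L), with H = 12/2 = 6.
P₀ = 0.85 × [(1+0.034) + 6×(0.15−0.034)] / (0.078−0.034)
   = 0.85 × 1.7300 / 0.044 = 33.4205

€33.42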